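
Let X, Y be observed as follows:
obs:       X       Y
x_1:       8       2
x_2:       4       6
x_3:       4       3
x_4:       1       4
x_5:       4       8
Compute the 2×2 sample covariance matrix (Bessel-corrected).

Step 1 — column means:
  mean(X) = (8 + 4 + 4 + 1 + 4) / 5 = 21/5 = 4.2
  mean(Y) = (2 + 6 + 3 + 4 + 8) / 5 = 23/5 = 4.6

Step 2 — sample covariance S[i,j] = (1/(n-1)) · Σ_k (x_{k,i} - mean_i) · (x_{k,j} - mean_j), with n-1 = 4.
  S[X,X] = ((3.8)·(3.8) + (-0.2)·(-0.2) + (-0.2)·(-0.2) + (-3.2)·(-3.2) + (-0.2)·(-0.2)) / 4 = 24.8/4 = 6.2
  S[X,Y] = ((3.8)·(-2.6) + (-0.2)·(1.4) + (-0.2)·(-1.6) + (-3.2)·(-0.6) + (-0.2)·(3.4)) / 4 = -8.6/4 = -2.15
  S[Y,Y] = ((-2.6)·(-2.6) + (1.4)·(1.4) + (-1.6)·(-1.6) + (-0.6)·(-0.6) + (3.4)·(3.4)) / 4 = 23.2/4 = 5.8

S is symmetric (S[j,i] = S[i,j]). Assembling:

S = [[6.2, -2.15],
 [-2.15, 5.8]]


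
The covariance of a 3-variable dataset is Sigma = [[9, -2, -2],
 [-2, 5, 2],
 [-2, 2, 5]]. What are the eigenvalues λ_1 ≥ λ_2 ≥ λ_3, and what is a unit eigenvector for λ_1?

Step 1 — characteristic polynomial p(λ) = det(λI - Sigma) = λ³ - tr·λ² + c_1·λ - det, where tr = trace, c_1 = sum of the principal 2×2 minors, det = det(Sigma):
  tr = 9 + 5 + 5 = 19,
  c_1 = (9·5 - (-2)²) + (9·5 - (-2)²) + (5·5 - (2)²) = 41 + 41 + 21 = 103,
  det = 9·(5·5 - (2)²) - (-2)·((-2)·5 - (2)·(-2)) + (-2)·((-2)·(2) - 5·(-2)) = 9·(21) - (-2)·(-6) + (-2)·(6) = 165.
  So p(λ) = λ³ - 19λ² + 103λ - 165.
Step 2 — look for an integer root (rational root theorem: any rational root is an integer divisor of 165). Testing λ = 3:
  p(3) = 27 - 171 + 309 - 165 = 0  ✓
  Dividing out (λ - 3): p(λ) = (λ - 3)(λ² - 16λ + 55).
Step 3 — remaining eigenvalues from the quadratic λ² - 16λ + 55 = 0:
  Δ = 16² - 4·55 = 256 - 220 = 36,  λ = (16 ± √36)/2 = (16 ± 6)/2 = 11 or 5.
  Sorted: λ_1 = 11,  λ_2 = 5,  λ_3 = 3  (check: sum = 19 = tr ✓).

Step 4 — unit eigenvector for λ_1 = 11: v spans the null space of (Sigma - λ_1 I), whose rows are
  r_1 = (-2, -2, -2),  r_2 = (-2, -6, 2),  r_3 = (-2, 2, -6).
  v is orthogonal to every row, so take v ∝ r_1 × r_2 = ((-2)·(2) - (-2)·(-6), (-2)·(-2) - (-2)·(2), (-2)·(-6) - (-2)·(-2)) = (-16, 8, 8).
  Rescale (divide by 8; multiply by -1 so the first nonzero entry is positive): u = (2, -1, -1).
  ||u|| = √((2)² + (-1)² + (-1)²) = √(6) ≈ 2.4495,  v_1 = u/||u|| ≈ (0.8165, -0.4082, -0.4082) (||v_1|| = 1).

λ_1 = 11,  λ_2 = 5,  λ_3 = 3;  v_1 ≈ (0.8165, -0.4082, -0.4082)


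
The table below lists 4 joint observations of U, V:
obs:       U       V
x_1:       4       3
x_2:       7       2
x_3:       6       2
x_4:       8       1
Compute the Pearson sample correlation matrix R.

Step 1 — column means:
  mean(U) = (4 + 7 + 6 + 8) / 4 = 25/4 = 6.25
  mean(V) = (3 + 2 + 2 + 1) / 4 = 8/4 = 2

Step 2 — sample variances and covariances s[i,j] = (1/(n-1)) · Σ_k (x_{k,i} - mean_i) · (x_{k,j} - mean_j), with n-1 = 3:
  s[U,U] = ((-2.25)·(-2.25) + (0.75)·(0.75) + (-0.25)·(-0.25) + (1.75)·(1.75)) / 3 = 8.75/3 = 2.9167
  s[U,V] = ((-2.25)·(1) + (0.75)·(0) + (-0.25)·(0) + (1.75)·(-1)) / 3 = -4/3 = -1.3333
  s[V,V] = ((1)·(1) + (0)·(0) + (0)·(0) + (-1)·(-1)) / 3 = 2/3 = 0.6667
  Sample standard deviations s_i = √(s[i,i]):
  s(U) = √(2.9167) = 1.7078
  s(V) = √(0.6667) = 0.8165

Step 3 — r_{ij} = s_{ij} / (s_i · s_j):
  r[U,U] = 1 (diagonal).
  r[U,V] = -1.3333 / (1.7078 · 0.8165) = -1.3333 / 1.3944 = -0.9562
  r[V,V] = 1 (diagonal).

R is symmetric with unit diagonal. Assembling:

R = [[1, -0.9562],
 [-0.9562, 1]]


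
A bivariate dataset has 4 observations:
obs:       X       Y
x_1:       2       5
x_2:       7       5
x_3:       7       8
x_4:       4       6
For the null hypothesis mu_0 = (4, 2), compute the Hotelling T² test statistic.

Step 1 — sample mean vector:
  mean(X) = (2 + 7 + 7 + 4) / 4 = 20/4 = 5
  mean(Y) = (5 + 5 + 8 + 6) / 4 = 24/4 = 6
  x̄ = (5, 6),  deviation x̄ - mu_0 = (5, 6) - (4, 2) = (1, 4).

Step 2 — sample covariance matrix, S[i,j] = (1/(n-1)) · Σ_k (x_{k,i} - mean_i) · (x_{k,j} - mean_j), divisor n-1 = 3:
  S[X,X] = ((-3)·(-3) + (2)·(2) + (2)·(2) + (-1)·(-1)) / 3 = 18/3 = 6
  S[X,Y] = ((-3)·(-1) + (2)·(-1) + (2)·(2) + (-1)·(0)) / 3 = 5/3 = 1.6667
  S[Y,Y] = ((-1)·(-1) + (-1)·(-1) + (2)·(2) + (0)·(0)) / 3 = 6/3 = 2
  S = [[6, 1.6667],
 [1.6667, 2]].

Step 3 — invert S. det(S) = 6·2 - (1.6667)² = 9.2222.
  S^{-1} = (1/det) · [[d, -b], [-b, a]] = [[0.2169, -0.1807],
 [-0.1807, 0.6506]].

Step 4 — quadratic form (x̄ - mu_0)^T · S^{-1} · (x̄ - mu_0):
  S^{-1} · (x̄ - mu_0) = (-0.506, 2.4217),
  (x̄ - mu_0)^T · [...] = (1)·(-0.506) + (4)·(2.4217) = 9.1807.

Step 5 — scale by n: T² = 4 · 9.1807 = 36.7229.

T² ≈ 36.7229


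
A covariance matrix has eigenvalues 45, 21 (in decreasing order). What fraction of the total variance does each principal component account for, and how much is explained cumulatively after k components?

Step 1 — total variance = trace(Sigma) = Σ λ_i = 45 + 21 = 66.

Step 2 — fraction explained by component i = λ_i / Σ λ:
  PC1: 45/66 = 0.6818
  PC2: 21/66 = 0.3182

Step 3 — cumulative fraction after k components = (λ_1 + ... + λ_k) / Σ λ:
  k = 1: 45/66 = 0.6818
  k = 2: (45 + 21)/66 = 66/66 = 1

Summary (fraction, with percent):

explained: PC1 0.6818 (68.18%), PC2 0.3182 (31.82%);  cumulative: 0.6818, 1


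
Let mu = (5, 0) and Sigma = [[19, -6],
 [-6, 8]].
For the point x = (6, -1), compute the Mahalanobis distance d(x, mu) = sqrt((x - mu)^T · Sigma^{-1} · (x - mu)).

Step 1 — centre the observation: (x - mu) = (1, -1).

Step 2 — invert Sigma. det(Sigma) = 19·8 - (-6)² = 116.
  Sigma^{-1} = (1/det) · [[d, -b], [-b, a]] = [[0.069, 0.0517],
 [0.0517, 0.1638]].

Step 3 — form the quadratic (x - mu)^T · Sigma^{-1} · (x - mu):
  Sigma^{-1} · (x - mu) = (0.0172, -0.1121).
  (x - mu)^T · [Sigma^{-1} · (x - mu)] = (1)·(0.0172) + (-1)·(-0.1121) = 0.1293.

Step 4 — take square root: d = √(0.1293) ≈ 0.3596.

d(x, mu) = √(0.1293) ≈ 0.3596


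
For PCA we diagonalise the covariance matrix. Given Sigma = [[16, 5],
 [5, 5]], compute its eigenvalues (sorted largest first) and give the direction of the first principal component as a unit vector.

Step 1 — characteristic polynomial of 2×2 Sigma:
  det(Sigma - λI) = λ² - trace · λ + det = 0.
  trace = 16 + 5 = 21, det = 16·5 - (5)² = 55.
Step 2 — discriminant:
  Δ = trace² - 4·det = 441 - 220 = 221.
Step 3 — eigenvalues:
  λ = (trace ± √Δ)/2 = (21 ± 14.8661)/2,
  λ_1 = 17.933,  λ_2 = 3.067.

Step 4 — unit eigenvector for λ_1: solve (Sigma - λ_1 I)v = 0. First row:
  (16 - 17.933)·v_x + (5)·v_y = 0, i.e. (-1.933)·v_x + (5)·v_y = 0,
  so v ∝ (b, λ_1 - a) = (5, 1.933) = u.
  ||u|| = √((5)² + (1.933)²) = √(28.7366) ≈ 5.3607,
  v_1 = u/||u|| ≈ (0.9327, 0.3606) (||v_1|| = 1).

λ_1 = 17.933,  λ_2 = 3.067;  v_1 ≈ (0.9327, 0.3606)


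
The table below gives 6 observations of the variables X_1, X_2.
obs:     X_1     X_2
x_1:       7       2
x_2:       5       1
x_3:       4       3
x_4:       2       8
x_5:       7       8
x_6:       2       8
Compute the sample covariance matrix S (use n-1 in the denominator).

Step 1 — column means:
  mean(X_1) = (7 + 5 + 4 + 2 + 7 + 2) / 6 = 27/6 = 4.5
  mean(X_2) = (2 + 1 + 3 + 8 + 8 + 8) / 6 = 30/6 = 5

Step 2 — sample covariance S[i,j] = (1/(n-1)) · Σ_k (x_{k,i} - mean_i) · (x_{k,j} - mean_j), with n-1 = 5.
  S[X_1,X_1] = ((2.5)·(2.5) + (0.5)·(0.5) + (-0.5)·(-0.5) + (-2.5)·(-2.5) + (2.5)·(2.5) + (-2.5)·(-2.5)) / 5 = 25.5/5 = 5.1
  S[X_1,X_2] = ((2.5)·(-3) + (0.5)·(-4) + (-0.5)·(-2) + (-2.5)·(3) + (2.5)·(3) + (-2.5)·(3)) / 5 = -16/5 = -3.2
  S[X_2,X_2] = ((-3)·(-3) + (-4)·(-4) + (-2)·(-2) + (3)·(3) + (3)·(3) + (3)·(3)) / 5 = 56/5 = 11.2

S is symmetric (S[j,i] = S[i,j]). Assembling:

S = [[5.1, -3.2],
 [-3.2, 11.2]]


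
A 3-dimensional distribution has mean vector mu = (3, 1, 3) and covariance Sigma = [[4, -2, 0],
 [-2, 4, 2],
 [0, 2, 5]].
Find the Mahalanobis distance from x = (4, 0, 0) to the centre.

Step 1 — centre the observation: (x - mu) = (1, -1, -3).

Step 2 — invert Sigma (cofactor / det for 3×3, or solve directly):
  Sigma^{-1} = [[0.3636, 0.2273, -0.0909],
 [0.2273, 0.4545, -0.1818],
 [-0.0909, -0.1818, 0.2727]].

Step 3 — form the quadratic (x - mu)^T · Sigma^{-1} · (x - mu):
  Sigma^{-1} · (x - mu) = (0.4091, 0.3182, -0.7273).
  (x - mu)^T · [Sigma^{-1} · (x - mu)] = (1)·(0.4091) + (-1)·(0.3182) + (-3)·(-0.7273) = 2.2727.

Step 4 — take square root: d = √(2.2727) ≈ 1.5076.

d(x, mu) = √(2.2727) ≈ 1.5076


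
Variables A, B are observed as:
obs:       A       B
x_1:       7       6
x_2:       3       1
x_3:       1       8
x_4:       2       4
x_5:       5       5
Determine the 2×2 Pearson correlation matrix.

Step 1 — column means:
  mean(A) = (7 + 3 + 1 + 2 + 5) / 5 = 18/5 = 3.6
  mean(B) = (6 + 1 + 8 + 4 + 5) / 5 = 24/5 = 4.8

Step 2 — sample variances and covariances s[i,j] = (1/(n-1)) · Σ_k (x_{k,i} - mean_i) · (x_{k,j} - mean_j), with n-1 = 4:
  s[A,A] = ((3.4)·(3.4) + (-0.6)·(-0.6) + (-2.6)·(-2.6) + (-1.6)·(-1.6) + (1.4)·(1.4)) / 4 = 23.2/4 = 5.8
  s[A,B] = ((3.4)·(1.2) + (-0.6)·(-3.8) + (-2.6)·(3.2) + (-1.6)·(-0.8) + (1.4)·(0.2)) / 4 = -0.4/4 = -0.1
  s[B,B] = ((1.2)·(1.2) + (-3.8)·(-3.8) + (3.2)·(3.2) + (-0.8)·(-0.8) + (0.2)·(0.2)) / 4 = 26.8/4 = 6.7
  Sample standard deviations s_i = √(s[i,i]):
  s(A) = √(5.8) = 2.4083
  s(B) = √(6.7) = 2.5884

Step 3 — r_{ij} = s_{ij} / (s_i · s_j):
  r[A,A] = 1 (diagonal).
  r[A,B] = -0.1 / (2.4083 · 2.5884) = -0.1 / 6.2338 = -0.016
  r[B,B] = 1 (diagonal).

R is symmetric with unit diagonal. Assembling:

R = [[1, -0.016],
 [-0.016, 1]]


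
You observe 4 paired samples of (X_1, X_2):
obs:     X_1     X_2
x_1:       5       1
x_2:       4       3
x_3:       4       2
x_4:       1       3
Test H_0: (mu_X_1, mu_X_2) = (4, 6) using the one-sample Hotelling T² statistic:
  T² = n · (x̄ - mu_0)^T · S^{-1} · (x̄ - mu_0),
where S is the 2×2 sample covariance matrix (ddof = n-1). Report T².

Step 1 — sample mean vector:
  mean(X_1) = (5 + 4 + 4 + 1) / 4 = 14/4 = 3.5
  mean(X_2) = (1 + 3 + 2 + 3) / 4 = 9/4 = 2.25
  x̄ = (3.5, 2.25),  deviation x̄ - mu_0 = (3.5, 2.25) - (4, 6) = (-0.5, -3.75).

Step 2 — sample covariance matrix, S[i,j] = (1/(n-1)) · Σ_k (x_{k,i} - mean_i) · (x_{k,j} - mean_j), divisor n-1 = 3:
  S[X_1,X_1] = ((1.5)·(1.5) + (0.5)·(0.5) + (0.5)·(0.5) + (-2.5)·(-2.5)) / 3 = 9/3 = 3
  S[X_1,X_2] = ((1.5)·(-1.25) + (0.5)·(0.75) + (0.5)·(-0.25) + (-2.5)·(0.75)) / 3 = -3.5/3 = -1.1667
  S[X_2,X_2] = ((-1.25)·(-1.25) + (0.75)·(0.75) + (-0.25)·(-0.25) + (0.75)·(0.75)) / 3 = 2.75/3 = 0.9167
  S = [[3, -1.1667],
 [-1.1667, 0.9167]].

Step 3 — invert S. det(S) = 3·0.9167 - (-1.1667)² = 1.3889.
  S^{-1} = (1/det) · [[d, -b], [-b, a]] = [[0.66, 0.84],
 [0.84, 2.16]].

Step 4 — quadratic form (x̄ - mu_0)^T · S^{-1} · (x̄ - mu_0):
  S^{-1} · (x̄ - mu_0) = (-3.48, -8.52),
  (x̄ - mu_0)^T · [...] = (-0.5)·(-3.48) + (-3.75)·(-8.52) = 33.69.

Step 5 — scale by n: T² = 4 · 33.69 = 134.76.

T² ≈ 134.76


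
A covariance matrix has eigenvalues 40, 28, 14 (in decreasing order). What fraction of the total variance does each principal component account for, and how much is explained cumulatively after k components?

Step 1 — total variance = trace(Sigma) = Σ λ_i = 40 + 28 + 14 = 82.

Step 2 — fraction explained by component i = λ_i / Σ λ:
  PC1: 40/82 = 0.4878
  PC2: 28/82 = 0.3415
  PC3: 14/82 = 0.1707

Step 3 — cumulative fraction after k components = (λ_1 + ... + λ_k) / Σ λ:
  k = 1: 40/82 = 0.4878
  k = 2: (40 + 28)/82 = 68/82 = 0.8293
  k = 3: (40 + 28 + 14)/82 = 82/82 = 1

Summary (fraction, with percent):

explained: PC1 0.4878 (48.78%), PC2 0.3415 (34.15%), PC3 0.1707 (17.07%);  cumulative: 0.4878, 0.8293, 1


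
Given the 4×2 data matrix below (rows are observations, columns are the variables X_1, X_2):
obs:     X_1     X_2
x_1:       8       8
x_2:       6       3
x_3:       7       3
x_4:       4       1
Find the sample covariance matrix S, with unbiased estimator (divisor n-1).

Step 1 — column means:
  mean(X_1) = (8 + 6 + 7 + 4) / 4 = 25/4 = 6.25
  mean(X_2) = (8 + 3 + 3 + 1) / 4 = 15/4 = 3.75

Step 2 — sample covariance S[i,j] = (1/(n-1)) · Σ_k (x_{k,i} - mean_i) · (x_{k,j} - mean_j), with n-1 = 3.
  S[X_1,X_1] = ((1.75)·(1.75) + (-0.25)·(-0.25) + (0.75)·(0.75) + (-2.25)·(-2.25)) / 3 = 8.75/3 = 2.9167
  S[X_1,X_2] = ((1.75)·(4.25) + (-0.25)·(-0.75) + (0.75)·(-0.75) + (-2.25)·(-2.75)) / 3 = 13.25/3 = 4.4167
  S[X_2,X_2] = ((4.25)·(4.25) + (-0.75)·(-0.75) + (-0.75)·(-0.75) + (-2.75)·(-2.75)) / 3 = 26.75/3 = 8.9167

S is symmetric (S[j,i] = S[i,j]). Assembling:

S = [[2.9167, 4.4167],
 [4.4167, 8.9167]]


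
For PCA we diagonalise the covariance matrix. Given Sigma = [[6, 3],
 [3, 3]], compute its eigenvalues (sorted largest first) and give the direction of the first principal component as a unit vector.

Step 1 — characteristic polynomial of 2×2 Sigma:
  det(Sigma - λI) = λ² - trace · λ + det = 0.
  trace = 6 + 3 = 9, det = 6·3 - (3)² = 9.
Step 2 — discriminant:
  Δ = trace² - 4·det = 81 - 36 = 45.
Step 3 — eigenvalues:
  λ = (trace ± √Δ)/2 = (9 ± 6.7082)/2,
  λ_1 = 7.8541,  λ_2 = 1.1459.

Step 4 — unit eigenvector for λ_1: solve (Sigma - λ_1 I)v = 0. First row:
  (6 - 7.8541)·v_x + (3)·v_y = 0, i.e. (-1.8541)·v_x + (3)·v_y = 0,
  so v ∝ (b, λ_1 - a) = (3, 1.8541) = u.
  ||u|| = √((3)² + (1.8541)²) = √(12.4377) ≈ 3.5267,
  v_1 = u/||u|| ≈ (0.8507, 0.5257) (||v_1|| = 1).

λ_1 = 7.8541,  λ_2 = 1.1459;  v_1 ≈ (0.8507, 0.5257)


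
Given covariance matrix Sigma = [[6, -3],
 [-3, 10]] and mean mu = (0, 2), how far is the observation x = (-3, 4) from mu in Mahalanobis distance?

Step 1 — centre the observation: (x - mu) = (-3, 2).

Step 2 — invert Sigma. det(Sigma) = 6·10 - (-3)² = 51.
  Sigma^{-1} = (1/det) · [[d, -b], [-b, a]] = [[0.1961, 0.0588],
 [0.0588, 0.1176]].

Step 3 — form the quadratic (x - mu)^T · Sigma^{-1} · (x - mu):
  Sigma^{-1} · (x - mu) = (-0.4706, 0.0588).
  (x - mu)^T · [Sigma^{-1} · (x - mu)] = (-3)·(-0.4706) + (2)·(0.0588) = 1.5294.

Step 4 — take square root: d = √(1.5294) ≈ 1.2367.

d(x, mu) = √(1.5294) ≈ 1.2367


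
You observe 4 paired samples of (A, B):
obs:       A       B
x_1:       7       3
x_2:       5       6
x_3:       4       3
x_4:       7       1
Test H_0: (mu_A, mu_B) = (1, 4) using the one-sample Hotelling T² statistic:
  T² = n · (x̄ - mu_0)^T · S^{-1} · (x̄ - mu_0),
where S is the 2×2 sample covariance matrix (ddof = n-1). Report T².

Step 1 — sample mean vector:
  mean(A) = (7 + 5 + 4 + 7) / 4 = 23/4 = 5.75
  mean(B) = (3 + 6 + 3 + 1) / 4 = 13/4 = 3.25
  x̄ = (5.75, 3.25),  deviation x̄ - mu_0 = (5.75, 3.25) - (1, 4) = (4.75, -0.75).

Step 2 — sample covariance matrix, S[i,j] = (1/(n-1)) · Σ_k (x_{k,i} - mean_i) · (x_{k,j} - mean_j), divisor n-1 = 3:
  S[A,A] = ((1.25)·(1.25) + (-0.75)·(-0.75) + (-1.75)·(-1.75) + (1.25)·(1.25)) / 3 = 6.75/3 = 2.25
  S[A,B] = ((1.25)·(-0.25) + (-0.75)·(2.75) + (-1.75)·(-0.25) + (1.25)·(-2.25)) / 3 = -4.75/3 = -1.5833
  S[B,B] = ((-0.25)·(-0.25) + (2.75)·(2.75) + (-0.25)·(-0.25) + (-2.25)·(-2.25)) / 3 = 12.75/3 = 4.25
  S = [[2.25, -1.5833],
 [-1.5833, 4.25]].

Step 3 — invert S. det(S) = 2.25·4.25 - (-1.5833)² = 7.0556.
  S^{-1} = (1/det) · [[d, -b], [-b, a]] = [[0.6024, 0.2244],
 [0.2244, 0.3189]].

Step 4 — quadratic form (x̄ - mu_0)^T · S^{-1} · (x̄ - mu_0):
  S^{-1} · (x̄ - mu_0) = (2.6929, 0.8268),
  (x̄ - mu_0)^T · [...] = (4.75)·(2.6929) + (-0.75)·(0.8268) = 12.1713.

Step 5 — scale by n: T² = 4 · 12.1713 = 48.685.

T² ≈ 48.685


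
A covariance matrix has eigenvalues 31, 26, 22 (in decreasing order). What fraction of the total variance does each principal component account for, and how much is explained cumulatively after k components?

Step 1 — total variance = trace(Sigma) = Σ λ_i = 31 + 26 + 22 = 79.

Step 2 — fraction explained by component i = λ_i / Σ λ:
  PC1: 31/79 = 0.3924
  PC2: 26/79 = 0.3291
  PC3: 22/79 = 0.2785

Step 3 — cumulative fraction after k components = (λ_1 + ... + λ_k) / Σ λ:
  k = 1: 31/79 = 0.3924
  k = 2: (31 + 26)/79 = 57/79 = 0.7215
  k = 3: (31 + 26 + 22)/79 = 79/79 = 1

Summary (fraction, with percent):

explained: PC1 0.3924 (39.24%), PC2 0.3291 (32.91%), PC3 0.2785 (27.85%);  cumulative: 0.3924, 0.7215, 1


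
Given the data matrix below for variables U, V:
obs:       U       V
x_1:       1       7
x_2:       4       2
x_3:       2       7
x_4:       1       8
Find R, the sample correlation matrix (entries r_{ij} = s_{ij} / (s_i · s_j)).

Step 1 — column means:
  mean(U) = (1 + 4 + 2 + 1) / 4 = 8/4 = 2
  mean(V) = (7 + 2 + 7 + 8) / 4 = 24/4 = 6

Step 2 — sample variances and covariances s[i,j] = (1/(n-1)) · Σ_k (x_{k,i} - mean_i) · (x_{k,j} - mean_j), with n-1 = 3:
  s[U,U] = ((-1)·(-1) + (2)·(2) + (0)·(0) + (-1)·(-1)) / 3 = 6/3 = 2
  s[U,V] = ((-1)·(1) + (2)·(-4) + (0)·(1) + (-1)·(2)) / 3 = -11/3 = -3.6667
  s[V,V] = ((1)·(1) + (-4)·(-4) + (1)·(1) + (2)·(2)) / 3 = 22/3 = 7.3333
  Sample standard deviations s_i = √(s[i,i]):
  s(U) = √(2) = 1.4142
  s(V) = √(7.3333) = 2.708

Step 3 — r_{ij} = s_{ij} / (s_i · s_j):
  r[U,U] = 1 (diagonal).
  r[U,V] = -3.6667 / (1.4142 · 2.708) = -3.6667 / 3.8297 = -0.9574
  r[V,V] = 1 (diagonal).

R is symmetric with unit diagonal. Assembling:

R = [[1, -0.9574],
 [-0.9574, 1]]


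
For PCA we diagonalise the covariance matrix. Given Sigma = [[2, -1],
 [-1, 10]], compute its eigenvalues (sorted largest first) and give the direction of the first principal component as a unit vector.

Step 1 — characteristic polynomial of 2×2 Sigma:
  det(Sigma - λI) = λ² - trace · λ + det = 0.
  trace = 2 + 10 = 12, det = 2·10 - (-1)² = 19.
Step 2 — discriminant:
  Δ = trace² - 4·det = 144 - 76 = 68.
Step 3 — eigenvalues:
  λ = (trace ± √Δ)/2 = (12 ± 8.2462)/2,
  λ_1 = 10.1231,  λ_2 = 1.8769.

Step 4 — unit eigenvector for λ_1: solve (Sigma - λ_1 I)v = 0. First row:
  (2 - 10.1231)·v_x + (-1)·v_y = 0, i.e. (-8.1231)·v_x + (-1)·v_y = 0,
  so v ∝ (b, λ_1 - a) = (-1, 8.1231); multiply by -1 so the first entry is positive: u = (1, -8.1231).
  ||u|| = √((1)² + (-8.1231)²) = √(66.9848) ≈ 8.1844,
  v_1 = u/||u|| ≈ (0.1222, -0.9925) (||v_1|| = 1).

λ_1 = 10.1231,  λ_2 = 1.8769;  v_1 ≈ (0.1222, -0.9925)


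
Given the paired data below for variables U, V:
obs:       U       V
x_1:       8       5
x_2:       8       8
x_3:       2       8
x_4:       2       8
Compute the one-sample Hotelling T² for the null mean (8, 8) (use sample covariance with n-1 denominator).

Step 1 — sample mean vector:
  mean(U) = (8 + 8 + 2 + 2) / 4 = 20/4 = 5
  mean(V) = (5 + 8 + 8 + 8) / 4 = 29/4 = 7.25
  x̄ = (5, 7.25),  deviation x̄ - mu_0 = (5, 7.25) - (8, 8) = (-3, -0.75).

Step 2 — sample covariance matrix, S[i,j] = (1/(n-1)) · Σ_k (x_{k,i} - mean_i) · (x_{k,j} - mean_j), divisor n-1 = 3:
  S[U,U] = ((3)·(3) + (3)·(3) + (-3)·(-3) + (-3)·(-3)) / 3 = 36/3 = 12
  S[U,V] = ((3)·(-2.25) + (3)·(0.75) + (-3)·(0.75) + (-3)·(0.75)) / 3 = -9/3 = -3
  S[V,V] = ((-2.25)·(-2.25) + (0.75)·(0.75) + (0.75)·(0.75) + (0.75)·(0.75)) / 3 = 6.75/3 = 2.25
  S = [[12, -3],
 [-3, 2.25]].

Step 3 — invert S. det(S) = 12·2.25 - (-3)² = 18.
  S^{-1} = (1/det) · [[d, -b], [-b, a]] = [[0.125, 0.1667],
 [0.1667, 0.6667]].

Step 4 — quadratic form (x̄ - mu_0)^T · S^{-1} · (x̄ - mu_0):
  S^{-1} · (x̄ - mu_0) = (-0.5, -1),
  (x̄ - mu_0)^T · [...] = (-3)·(-0.5) + (-0.75)·(-1) = 2.25.

Step 5 — scale by n: T² = 4 · 2.25 = 9.

T² ≈ 9


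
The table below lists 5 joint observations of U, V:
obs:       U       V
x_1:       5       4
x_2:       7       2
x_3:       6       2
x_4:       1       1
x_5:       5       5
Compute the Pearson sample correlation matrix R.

Step 1 — column means:
  mean(U) = (5 + 7 + 6 + 1 + 5) / 5 = 24/5 = 4.8
  mean(V) = (4 + 2 + 2 + 1 + 5) / 5 = 14/5 = 2.8

Step 2 — sample variances and covariances s[i,j] = (1/(n-1)) · Σ_k (x_{k,i} - mean_i) · (x_{k,j} - mean_j), with n-1 = 4:
  s[U,U] = ((0.2)·(0.2) + (2.2)·(2.2) + (1.2)·(1.2) + (-3.8)·(-3.8) + (0.2)·(0.2)) / 4 = 20.8/4 = 5.2
  s[U,V] = ((0.2)·(1.2) + (2.2)·(-0.8) + (1.2)·(-0.8) + (-3.8)·(-1.8) + (0.2)·(2.2)) / 4 = 4.8/4 = 1.2
  s[V,V] = ((1.2)·(1.2) + (-0.8)·(-0.8) + (-0.8)·(-0.8) + (-1.8)·(-1.8) + (2.2)·(2.2)) / 4 = 10.8/4 = 2.7
  Sample standard deviations s_i = √(s[i,i]):
  s(U) = √(5.2) = 2.2804
  s(V) = √(2.7) = 1.6432

Step 3 — r_{ij} = s_{ij} / (s_i · s_j):
  r[U,U] = 1 (diagonal).
  r[U,V] = 1.2 / (2.2804 · 1.6432) = 1.2 / 3.747 = 0.3203
  r[V,V] = 1 (diagonal).

R is symmetric with unit diagonal. Assembling:

R = [[1, 0.3203],
 [0.3203, 1]]


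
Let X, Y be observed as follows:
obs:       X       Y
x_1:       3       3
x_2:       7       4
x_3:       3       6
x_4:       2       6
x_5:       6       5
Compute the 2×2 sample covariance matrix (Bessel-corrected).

Step 1 — column means:
  mean(X) = (3 + 7 + 3 + 2 + 6) / 5 = 21/5 = 4.2
  mean(Y) = (3 + 4 + 6 + 6 + 5) / 5 = 24/5 = 4.8

Step 2 — sample covariance S[i,j] = (1/(n-1)) · Σ_k (x_{k,i} - mean_i) · (x_{k,j} - mean_j), with n-1 = 4.
  S[X,X] = ((-1.2)·(-1.2) + (2.8)·(2.8) + (-1.2)·(-1.2) + (-2.2)·(-2.2) + (1.8)·(1.8)) / 4 = 18.8/4 = 4.7
  S[X,Y] = ((-1.2)·(-1.8) + (2.8)·(-0.8) + (-1.2)·(1.2) + (-2.2)·(1.2) + (1.8)·(0.2)) / 4 = -3.8/4 = -0.95
  S[Y,Y] = ((-1.8)·(-1.8) + (-0.8)·(-0.8) + (1.2)·(1.2) + (1.2)·(1.2) + (0.2)·(0.2)) / 4 = 6.8/4 = 1.7

S is symmetric (S[j,i] = S[i,j]). Assembling:

S = [[4.7, -0.95],
 [-0.95, 1.7]]


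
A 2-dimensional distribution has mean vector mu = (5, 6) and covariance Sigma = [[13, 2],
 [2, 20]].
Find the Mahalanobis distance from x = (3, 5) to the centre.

Step 1 — centre the observation: (x - mu) = (-2, -1).

Step 2 — invert Sigma. det(Sigma) = 13·20 - (2)² = 256.
  Sigma^{-1} = (1/det) · [[d, -b], [-b, a]] = [[0.0781, -0.0078],
 [-0.0078, 0.0508]].

Step 3 — form the quadratic (x - mu)^T · Sigma^{-1} · (x - mu):
  Sigma^{-1} · (x - mu) = (-0.1484, -0.0352).
  (x - mu)^T · [Sigma^{-1} · (x - mu)] = (-2)·(-0.1484) + (-1)·(-0.0352) = 0.332.

Step 4 — take square root: d = √(0.332) ≈ 0.5762.

d(x, mu) = √(0.332) ≈ 0.5762


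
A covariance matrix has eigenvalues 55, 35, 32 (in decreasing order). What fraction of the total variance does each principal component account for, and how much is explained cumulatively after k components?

Step 1 — total variance = trace(Sigma) = Σ λ_i = 55 + 35 + 32 = 122.

Step 2 — fraction explained by component i = λ_i / Σ λ:
  PC1: 55/122 = 0.4508
  PC2: 35/122 = 0.2869
  PC3: 32/122 = 0.2623

Step 3 — cumulative fraction after k components = (λ_1 + ... + λ_k) / Σ λ:
  k = 1: 55/122 = 0.4508
  k = 2: (55 + 35)/122 = 90/122 = 0.7377
  k = 3: (55 + 35 + 32)/122 = 122/122 = 1

Summary (fraction, with percent):

explained: PC1 0.4508 (45.08%), PC2 0.2869 (28.69%), PC3 0.2623 (26.23%);  cumulative: 0.4508, 0.7377, 1


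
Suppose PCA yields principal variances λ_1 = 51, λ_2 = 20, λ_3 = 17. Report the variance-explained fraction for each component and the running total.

Step 1 — total variance = trace(Sigma) = Σ λ_i = 51 + 20 + 17 = 88.

Step 2 — fraction explained by component i = λ_i / Σ λ:
  PC1: 51/88 = 0.5795
  PC2: 20/88 = 0.2273
  PC3: 17/88 = 0.1932

Step 3 — cumulative fraction after k components = (λ_1 + ... + λ_k) / Σ λ:
  k = 1: 51/88 = 0.5795
  k = 2: (51 + 20)/88 = 71/88 = 0.8068
  k = 3: (51 + 20 + 17)/88 = 88/88 = 1

Summary (fraction, with percent):

explained: PC1 0.5795 (57.95%), PC2 0.2273 (22.73%), PC3 0.1932 (19.32%);  cumulative: 0.5795, 0.8068, 1


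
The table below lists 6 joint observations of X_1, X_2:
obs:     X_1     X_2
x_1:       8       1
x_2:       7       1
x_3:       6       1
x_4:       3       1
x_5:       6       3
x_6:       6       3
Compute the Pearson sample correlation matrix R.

Step 1 — column means:
  mean(X_1) = (8 + 7 + 6 + 3 + 6 + 6) / 6 = 36/6 = 6
  mean(X_2) = (1 + 1 + 1 + 1 + 3 + 3) / 6 = 10/6 = 1.6667

Step 2 — sample variances and covariances s[i,j] = (1/(n-1)) · Σ_k (x_{k,i} - mean_i) · (x_{k,j} - mean_j), with n-1 = 5:
  s[X_1,X_1] = ((2)·(2) + (1)·(1) + (0)·(0) + (-3)·(-3) + (0)·(0) + (0)·(0)) / 5 = 14/5 = 2.8
  s[X_1,X_2] = ((2)·(-0.6667) + (1)·(-0.6667) + (0)·(-0.6667) + (-3)·(-0.6667) + (0)·(1.3333) + (0)·(1.3333)) / 5 = 0/5 = 0
  s[X_2,X_2] = ((-0.6667)·(-0.6667) + (-0.6667)·(-0.6667) + (-0.6667)·(-0.6667) + (-0.6667)·(-0.6667) + (1.3333)·(1.3333) + (1.3333)·(1.3333)) / 5 = 5.3333/5 = 1.0667
  Sample standard deviations s_i = √(s[i,i]):
  s(X_1) = √(2.8) = 1.6733
  s(X_2) = √(1.0667) = 1.0328

Step 3 — r_{ij} = s_{ij} / (s_i · s_j):
  r[X_1,X_1] = 1 (diagonal).
  r[X_1,X_2] = 0 / (1.6733 · 1.0328) = 0 / 1.7282 = 0
  r[X_2,X_2] = 1 (diagonal).

R is symmetric with unit diagonal. Assembling:

R = [[1, 0],
 [0, 1]]


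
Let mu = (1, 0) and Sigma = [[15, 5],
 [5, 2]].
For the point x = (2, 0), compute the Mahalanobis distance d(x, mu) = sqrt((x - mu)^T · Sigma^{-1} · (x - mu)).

Step 1 — centre the observation: (x - mu) = (1, 0).

Step 2 — invert Sigma. det(Sigma) = 15·2 - (5)² = 5.
  Sigma^{-1} = (1/det) · [[d, -b], [-b, a]] = [[0.4, -1],
 [-1, 3]].

Step 3 — form the quadratic (x - mu)^T · Sigma^{-1} · (x - mu):
  Sigma^{-1} · (x - mu) = (0.4, -1).
  (x - mu)^T · [Sigma^{-1} · (x - mu)] = (1)·(0.4) + (0)·(-1) = 0.4.

Step 4 — take square root: d = √(0.4) ≈ 0.6325.

d(x, mu) = √(0.4) ≈ 0.6325


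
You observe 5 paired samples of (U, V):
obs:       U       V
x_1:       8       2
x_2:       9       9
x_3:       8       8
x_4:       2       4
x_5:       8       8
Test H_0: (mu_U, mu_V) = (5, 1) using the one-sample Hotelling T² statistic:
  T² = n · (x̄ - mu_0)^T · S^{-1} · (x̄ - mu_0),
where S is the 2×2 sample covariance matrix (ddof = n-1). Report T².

Step 1 — sample mean vector:
  mean(U) = (8 + 9 + 8 + 2 + 8) / 5 = 35/5 = 7
  mean(V) = (2 + 9 + 8 + 4 + 8) / 5 = 31/5 = 6.2
  x̄ = (7, 6.2),  deviation x̄ - mu_0 = (7, 6.2) - (5, 1) = (2, 5.2).

Step 2 — sample covariance matrix, S[i,j] = (1/(n-1)) · Σ_k (x_{k,i} - mean_i) · (x_{k,j} - mean_j), divisor n-1 = 4:
  S[U,U] = ((1)·(1) + (2)·(2) + (1)·(1) + (-5)·(-5) + (1)·(1)) / 4 = 32/4 = 8
  S[U,V] = ((1)·(-4.2) + (2)·(2.8) + (1)·(1.8) + (-5)·(-2.2) + (1)·(1.8)) / 4 = 16/4 = 4
  S[V,V] = ((-4.2)·(-4.2) + (2.8)·(2.8) + (1.8)·(1.8) + (-2.2)·(-2.2) + (1.8)·(1.8)) / 4 = 36.8/4 = 9.2
  S = [[8, 4],
 [4, 9.2]].

Step 3 — invert S. det(S) = 8·9.2 - (4)² = 57.6.
  S^{-1} = (1/det) · [[d, -b], [-b, a]] = [[0.1597, -0.0694],
 [-0.0694, 0.1389]].

Step 4 — quadratic form (x̄ - mu_0)^T · S^{-1} · (x̄ - mu_0):
  S^{-1} · (x̄ - mu_0) = (-0.0417, 0.5833),
  (x̄ - mu_0)^T · [...] = (2)·(-0.0417) + (5.2)·(0.5833) = 2.95.

Step 5 — scale by n: T² = 5 · 2.95 = 14.75.

T² ≈ 14.75


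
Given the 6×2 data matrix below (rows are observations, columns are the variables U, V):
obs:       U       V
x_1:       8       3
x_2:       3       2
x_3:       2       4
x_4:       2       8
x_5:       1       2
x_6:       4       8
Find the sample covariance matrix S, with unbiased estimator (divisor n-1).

Step 1 — column means:
  mean(U) = (8 + 3 + 2 + 2 + 1 + 4) / 6 = 20/6 = 3.3333
  mean(V) = (3 + 2 + 4 + 8 + 2 + 8) / 6 = 27/6 = 4.5

Step 2 — sample covariance S[i,j] = (1/(n-1)) · Σ_k (x_{k,i} - mean_i) · (x_{k,j} - mean_j), with n-1 = 5.
  S[U,U] = ((4.6667)·(4.6667) + (-0.3333)·(-0.3333) + (-1.3333)·(-1.3333) + (-1.3333)·(-1.3333) + (-2.3333)·(-2.3333) + (0.6667)·(0.6667)) / 5 = 31.3333/5 = 6.2667
  S[U,V] = ((4.6667)·(-1.5) + (-0.3333)·(-2.5) + (-1.3333)·(-0.5) + (-1.3333)·(3.5) + (-2.3333)·(-2.5) + (0.6667)·(3.5)) / 5 = -2/5 = -0.4
  S[V,V] = ((-1.5)·(-1.5) + (-2.5)·(-2.5) + (-0.5)·(-0.5) + (3.5)·(3.5) + (-2.5)·(-2.5) + (3.5)·(3.5)) / 5 = 39.5/5 = 7.9

S is symmetric (S[j,i] = S[i,j]). Assembling:

S = [[6.2667, -0.4],
 [-0.4, 7.9]]


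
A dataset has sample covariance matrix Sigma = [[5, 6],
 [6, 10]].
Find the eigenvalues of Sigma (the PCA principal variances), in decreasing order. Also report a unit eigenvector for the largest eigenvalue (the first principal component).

Step 1 — characteristic polynomial of 2×2 Sigma:
  det(Sigma - λI) = λ² - trace · λ + det = 0.
  trace = 5 + 10 = 15, det = 5·10 - (6)² = 14.
Step 2 — discriminant:
  Δ = trace² - 4·det = 225 - 56 = 169.
Step 3 — eigenvalues:
  λ = (trace ± √Δ)/2 = (15 ± 13)/2,
  λ_1 = 14,  λ_2 = 1.

Step 4 — unit eigenvector for λ_1: solve (Sigma - λ_1 I)v = 0. First row:
  (5 - 14)·v_x + (6)·v_y = 0, i.e. (-9)·v_x + (6)·v_y = 0,
  so v ∝ (b, λ_1 - a) = (6, 9) = u.
  ||u|| = √((6)² + (9)²) = √(117) ≈ 10.8167,
  v_1 = u/||u|| ≈ (0.5547, 0.8321) (||v_1|| = 1).

λ_1 = 14,  λ_2 = 1;  v_1 ≈ (0.5547, 0.8321)


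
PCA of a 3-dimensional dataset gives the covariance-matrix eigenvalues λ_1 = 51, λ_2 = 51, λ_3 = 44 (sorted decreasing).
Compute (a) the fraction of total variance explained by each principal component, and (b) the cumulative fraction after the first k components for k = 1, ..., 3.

Step 1 — total variance = trace(Sigma) = Σ λ_i = 51 + 51 + 44 = 146.

Step 2 — fraction explained by component i = λ_i / Σ λ:
  PC1: 51/146 = 0.3493
  PC2: 51/146 = 0.3493
  PC3: 44/146 = 0.3014

Step 3 — cumulative fraction after k components = (λ_1 + ... + λ_k) / Σ λ:
  k = 1: 51/146 = 0.3493
  k = 2: (51 + 51)/146 = 102/146 = 0.6986
  k = 3: (51 + 51 + 44)/146 = 146/146 = 1

Summary (fraction, with percent):

explained: PC1 0.3493 (34.93%), PC2 0.3493 (34.93%), PC3 0.3014 (30.14%);  cumulative: 0.3493, 0.6986, 1


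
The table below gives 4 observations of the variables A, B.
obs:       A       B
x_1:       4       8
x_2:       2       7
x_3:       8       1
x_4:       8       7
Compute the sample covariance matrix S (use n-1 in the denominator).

Step 1 — column means:
  mean(A) = (4 + 2 + 8 + 8) / 4 = 22/4 = 5.5
  mean(B) = (8 + 7 + 1 + 7) / 4 = 23/4 = 5.75

Step 2 — sample covariance S[i,j] = (1/(n-1)) · Σ_k (x_{k,i} - mean_i) · (x_{k,j} - mean_j), with n-1 = 3.
  S[A,A] = ((-1.5)·(-1.5) + (-3.5)·(-3.5) + (2.5)·(2.5) + (2.5)·(2.5)) / 3 = 27/3 = 9
  S[A,B] = ((-1.5)·(2.25) + (-3.5)·(1.25) + (2.5)·(-4.75) + (2.5)·(1.25)) / 3 = -16.5/3 = -5.5
  S[B,B] = ((2.25)·(2.25) + (1.25)·(1.25) + (-4.75)·(-4.75) + (1.25)·(1.25)) / 3 = 30.75/3 = 10.25

S is symmetric (S[j,i] = S[i,j]). Assembling:

S = [[9, -5.5],
 [-5.5, 10.25]]


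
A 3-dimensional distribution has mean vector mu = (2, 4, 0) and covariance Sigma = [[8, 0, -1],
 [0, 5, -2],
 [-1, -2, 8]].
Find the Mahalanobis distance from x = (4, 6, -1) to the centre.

Step 1 — centre the observation: (x - mu) = (2, 2, -1).

Step 2 — invert Sigma (cofactor / det for 3×3, or solve directly):
  Sigma^{-1} = [[0.1272, 0.0071, 0.0177],
 [0.0071, 0.2226, 0.0565],
 [0.0177, 0.0565, 0.1413]].

Step 3 — form the quadratic (x - mu)^T · Sigma^{-1} · (x - mu):
  Sigma^{-1} · (x - mu) = (0.2509, 0.4028, 0.0071).
  (x - mu)^T · [Sigma^{-1} · (x - mu)] = (2)·(0.2509) + (2)·(0.4028) + (-1)·(0.0071) = 1.3004.

Step 4 — take square root: d = √(1.3004) ≈ 1.1403.

d(x, mu) = √(1.3004) ≈ 1.1403


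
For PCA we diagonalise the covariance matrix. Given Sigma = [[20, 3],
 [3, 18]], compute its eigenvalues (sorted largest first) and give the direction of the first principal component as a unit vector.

Step 1 — characteristic polynomial of 2×2 Sigma:
  det(Sigma - λI) = λ² - trace · λ + det = 0.
  trace = 20 + 18 = 38, det = 20·18 - (3)² = 351.
Step 2 — discriminant:
  Δ = trace² - 4·det = 1444 - 1404 = 40.
Step 3 — eigenvalues:
  λ = (trace ± √Δ)/2 = (38 ± 6.3246)/2,
  λ_1 = 22.1623,  λ_2 = 15.8377.

Step 4 — unit eigenvector for λ_1: solve (Sigma - λ_1 I)v = 0. First row:
  (20 - 22.1623)·v_x + (3)·v_y = 0, i.e. (-2.1623)·v_x + (3)·v_y = 0,
  so v ∝ (b, λ_1 - a) = (3, 2.1623) = u.
  ||u|| = √((3)² + (2.1623)²) = √(13.6754) ≈ 3.698,
  v_1 = u/||u|| ≈ (0.8112, 0.5847) (||v_1|| = 1).

λ_1 = 22.1623,  λ_2 = 15.8377;  v_1 ≈ (0.8112, 0.5847)


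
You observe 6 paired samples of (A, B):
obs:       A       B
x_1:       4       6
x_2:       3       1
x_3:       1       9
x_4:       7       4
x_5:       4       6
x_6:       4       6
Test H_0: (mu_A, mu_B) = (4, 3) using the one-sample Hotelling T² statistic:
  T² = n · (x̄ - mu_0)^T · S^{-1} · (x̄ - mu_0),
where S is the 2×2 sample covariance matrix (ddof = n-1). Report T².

Step 1 — sample mean vector:
  mean(A) = (4 + 3 + 1 + 7 + 4 + 4) / 6 = 23/6 = 3.8333
  mean(B) = (6 + 1 + 9 + 4 + 6 + 6) / 6 = 32/6 = 5.3333
  x̄ = (3.8333, 5.3333),  deviation x̄ - mu_0 = (3.8333, 5.3333) - (4, 3) = (-0.1667, 2.3333).

Step 2 — sample covariance matrix, S[i,j] = (1/(n-1)) · Σ_k (x_{k,i} - mean_i) · (x_{k,j} - mean_j), divisor n-1 = 5:
  S[A,A] = ((0.1667)·(0.1667) + (-0.8333)·(-0.8333) + (-2.8333)·(-2.8333) + (3.1667)·(3.1667) + (0.1667)·(0.1667) + (0.1667)·(0.1667)) / 5 = 18.8333/5 = 3.7667
  S[A,B] = ((0.1667)·(0.6667) + (-0.8333)·(-4.3333) + (-2.8333)·(3.6667) + (3.1667)·(-1.3333) + (0.1667)·(0.6667) + (0.1667)·(0.6667)) / 5 = -10.6667/5 = -2.1333
  S[B,B] = ((0.6667)·(0.6667) + (-4.3333)·(-4.3333) + (3.6667)·(3.6667) + (-1.3333)·(-1.3333) + (0.6667)·(0.6667) + (0.6667)·(0.6667)) / 5 = 35.3333/5 = 7.0667
  S = [[3.7667, -2.1333],
 [-2.1333, 7.0667]].

Step 3 — invert S. det(S) = 3.7667·7.0667 - (-2.1333)² = 22.0667.
  S^{-1} = (1/det) · [[d, -b], [-b, a]] = [[0.3202, 0.0967],
 [0.0967, 0.1707]].

Step 4 — quadratic form (x̄ - mu_0)^T · S^{-1} · (x̄ - mu_0):
  S^{-1} · (x̄ - mu_0) = (0.1722, 0.3822),
  (x̄ - mu_0)^T · [...] = (-0.1667)·(0.1722) + (2.3333)·(0.3822) = 0.863.

Step 5 — scale by n: T² = 6 · 0.863 = 5.1782.

T² ≈ 5.1782


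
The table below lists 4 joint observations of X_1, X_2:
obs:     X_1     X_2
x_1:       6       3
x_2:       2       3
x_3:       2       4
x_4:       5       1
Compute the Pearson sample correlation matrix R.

Step 1 — column means:
  mean(X_1) = (6 + 2 + 2 + 5) / 4 = 15/4 = 3.75
  mean(X_2) = (3 + 3 + 4 + 1) / 4 = 11/4 = 2.75

Step 2 — sample variances and covariances s[i,j] = (1/(n-1)) · Σ_k (x_{k,i} - mean_i) · (x_{k,j} - mean_j), with n-1 = 3:
  s[X_1,X_1] = ((2.25)·(2.25) + (-1.75)·(-1.75) + (-1.75)·(-1.75) + (1.25)·(1.25)) / 3 = 12.75/3 = 4.25
  s[X_1,X_2] = ((2.25)·(0.25) + (-1.75)·(0.25) + (-1.75)·(1.25) + (1.25)·(-1.75)) / 3 = -4.25/3 = -1.4167
  s[X_2,X_2] = ((0.25)·(0.25) + (0.25)·(0.25) + (1.25)·(1.25) + (-1.75)·(-1.75)) / 3 = 4.75/3 = 1.5833
  Sample standard deviations s_i = √(s[i,i]):
  s(X_1) = √(4.25) = 2.0616
  s(X_2) = √(1.5833) = 1.2583

Step 3 — r_{ij} = s_{ij} / (s_i · s_j):
  r[X_1,X_1] = 1 (diagonal).
  r[X_1,X_2] = -1.4167 / (2.0616 · 1.2583) = -1.4167 / 2.5941 = -0.5461
  r[X_2,X_2] = 1 (diagonal).

R is symmetric with unit diagonal. Assembling:

R = [[1, -0.5461],
 [-0.5461, 1]]


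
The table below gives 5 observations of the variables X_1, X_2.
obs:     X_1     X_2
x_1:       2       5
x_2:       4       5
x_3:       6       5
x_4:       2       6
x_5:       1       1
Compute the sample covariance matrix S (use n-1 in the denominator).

Step 1 — column means:
  mean(X_1) = (2 + 4 + 6 + 2 + 1) / 5 = 15/5 = 3
  mean(X_2) = (5 + 5 + 5 + 6 + 1) / 5 = 22/5 = 4.4

Step 2 — sample covariance S[i,j] = (1/(n-1)) · Σ_k (x_{k,i} - mean_i) · (x_{k,j} - mean_j), with n-1 = 4.
  S[X_1,X_1] = ((-1)·(-1) + (1)·(1) + (3)·(3) + (-1)·(-1) + (-2)·(-2)) / 4 = 16/4 = 4
  S[X_1,X_2] = ((-1)·(0.6) + (1)·(0.6) + (3)·(0.6) + (-1)·(1.6) + (-2)·(-3.4)) / 4 = 7/4 = 1.75
  S[X_2,X_2] = ((0.6)·(0.6) + (0.6)·(0.6) + (0.6)·(0.6) + (1.6)·(1.6) + (-3.4)·(-3.4)) / 4 = 15.2/4 = 3.8

S is symmetric (S[j,i] = S[i,j]). Assembling:

S = [[4, 1.75],
 [1.75, 3.8]]


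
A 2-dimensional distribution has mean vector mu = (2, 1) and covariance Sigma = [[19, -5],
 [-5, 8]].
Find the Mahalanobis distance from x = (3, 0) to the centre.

Step 1 — centre the observation: (x - mu) = (1, -1).

Step 2 — invert Sigma. det(Sigma) = 19·8 - (-5)² = 127.
  Sigma^{-1} = (1/det) · [[d, -b], [-b, a]] = [[0.063, 0.0394],
 [0.0394, 0.1496]].

Step 3 — form the quadratic (x - mu)^T · Sigma^{-1} · (x - mu):
  Sigma^{-1} · (x - mu) = (0.0236, -0.1102).
  (x - mu)^T · [Sigma^{-1} · (x - mu)] = (1)·(0.0236) + (-1)·(-0.1102) = 0.1339.

Step 4 — take square root: d = √(0.1339) ≈ 0.3659.

d(x, mu) = √(0.1339) ≈ 0.3659


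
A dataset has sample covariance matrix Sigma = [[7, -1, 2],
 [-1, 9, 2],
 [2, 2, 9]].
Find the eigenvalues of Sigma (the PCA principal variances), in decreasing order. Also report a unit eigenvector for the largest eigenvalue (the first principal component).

Step 1 — characteristic polynomial p(λ) = det(λI - Sigma) = λ³ - tr·λ² + c_1·λ - det, where tr = trace, c_1 = sum of the principal 2×2 minors, det = det(Sigma):
  tr = 7 + 9 + 9 = 25,
  c_1 = (7·9 - (-1)²) + (7·9 - (2)²) + (9·9 - (2)²) = 62 + 59 + 77 = 198,
  det = 7·(9·9 - (2)²) - (-1)·((-1)·9 - (2)·(2)) + (2)·((-1)·(2) - 9·(2)) = 7·(77) - (-1)·(-13) + (2)·(-20) = 486.
  So p(λ) = λ³ - 25λ² + 198λ - 486.
Step 2 — look for an integer root (rational root theorem: any rational root is an integer divisor of 486). Testing λ = 9:
  p(9) = 729 - 2025 + 1782 - 486 = 0  ✓
  Dividing out (λ - 9): p(λ) = (λ - 9)(λ² - 16λ + 54).
Step 3 — remaining eigenvalues from the quadratic λ² - 16λ + 54 = 0:
  Δ = 16² - 4·54 = 256 - 216 = 40,  λ = (16 ± √40)/2 = (16 ± 6.3246)/2 ≈ 11.1623 or 4.8377.
  Sorted: λ_1 = 11.1623,  λ_2 = 9,  λ_3 = 4.8377  (check: sum = 25 = tr ✓).

Step 4 — unit eigenvector for λ_1 ≈ 11.1623: v spans the null space of (Sigma - λ_1 I), whose rows are
  r_1 = (-4.1623, -1, 2),  r_2 = (-1, -2.1623, 2),  r_3 = (2, 2, -2.1623).
  v is orthogonal to every row, so take v ∝ r_1 × r_2 = ((-1)·(2) - (2)·(-2.1623), (2)·(-1) - (-4.1623)·(2), (-4.1623)·(-2.1623) - (-1)·(-1)) ≈ (2.3246, 6.3246, 8).
  Let u = (2.3246, 6.3246, 8).
  ||u|| = √((2.3246)² + (6.3246)² + (8)²) = √(109.4036) ≈ 10.4596,  v_1 = u/||u|| ≈ (0.2222, 0.6047, 0.7648) (||v_1|| = 1).

λ_1 = 11.1623,  λ_2 = 9,  λ_3 = 4.8377;  v_1 ≈ (0.2222, 0.6047, 0.7648)


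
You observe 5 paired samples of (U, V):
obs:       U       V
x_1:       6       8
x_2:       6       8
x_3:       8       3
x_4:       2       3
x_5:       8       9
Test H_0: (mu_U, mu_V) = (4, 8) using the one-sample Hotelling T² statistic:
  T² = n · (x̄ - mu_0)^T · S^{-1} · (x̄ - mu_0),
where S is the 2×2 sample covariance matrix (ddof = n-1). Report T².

Step 1 — sample mean vector:
  mean(U) = (6 + 6 + 8 + 2 + 8) / 5 = 30/5 = 6
  mean(V) = (8 + 8 + 3 + 3 + 9) / 5 = 31/5 = 6.2
  x̄ = (6, 6.2),  deviation x̄ - mu_0 = (6, 6.2) - (4, 8) = (2, -1.8).

Step 2 — sample covariance matrix, S[i,j] = (1/(n-1)) · Σ_k (x_{k,i} - mean_i) · (x_{k,j} - mean_j), divisor n-1 = 4:
  S[U,U] = ((0)·(0) + (0)·(0) + (2)·(2) + (-4)·(-4) + (2)·(2)) / 4 = 24/4 = 6
  S[U,V] = ((0)·(1.8) + (0)·(1.8) + (2)·(-3.2) + (-4)·(-3.2) + (2)·(2.8)) / 4 = 12/4 = 3
  S[V,V] = ((1.8)·(1.8) + (1.8)·(1.8) + (-3.2)·(-3.2) + (-3.2)·(-3.2) + (2.8)·(2.8)) / 4 = 34.8/4 = 8.7
  S = [[6, 3],
 [3, 8.7]].

Step 3 — invert S. det(S) = 6·8.7 - (3)² = 43.2.
  S^{-1} = (1/det) · [[d, -b], [-b, a]] = [[0.2014, -0.0694],
 [-0.0694, 0.1389]].

Step 4 — quadratic form (x̄ - mu_0)^T · S^{-1} · (x̄ - mu_0):
  S^{-1} · (x̄ - mu_0) = (0.5278, -0.3889),
  (x̄ - mu_0)^T · [...] = (2)·(0.5278) + (-1.8)·(-0.3889) = 1.7556.

Step 5 — scale by n: T² = 5 · 1.7556 = 8.7778.

T² ≈ 8.7778


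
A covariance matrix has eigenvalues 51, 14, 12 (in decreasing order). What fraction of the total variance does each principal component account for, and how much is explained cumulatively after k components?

Step 1 — total variance = trace(Sigma) = Σ λ_i = 51 + 14 + 12 = 77.

Step 2 — fraction explained by component i = λ_i / Σ λ:
  PC1: 51/77 = 0.6623
  PC2: 14/77 = 0.1818
  PC3: 12/77 = 0.1558

Step 3 — cumulative fraction after k components = (λ_1 + ... + λ_k) / Σ λ:
  k = 1: 51/77 = 0.6623
  k = 2: (51 + 14)/77 = 65/77 = 0.8442
  k = 3: (51 + 14 + 12)/77 = 77/77 = 1

Summary (fraction, with percent):

explained: PC1 0.6623 (66.23%), PC2 0.1818 (18.18%), PC3 0.1558 (15.58%);  cumulative: 0.6623, 0.8442, 1
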